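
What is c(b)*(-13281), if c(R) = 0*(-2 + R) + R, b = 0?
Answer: 0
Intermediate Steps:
c(R) = R (c(R) = 0 + R = R)
c(b)*(-13281) = 0*(-13281) = 0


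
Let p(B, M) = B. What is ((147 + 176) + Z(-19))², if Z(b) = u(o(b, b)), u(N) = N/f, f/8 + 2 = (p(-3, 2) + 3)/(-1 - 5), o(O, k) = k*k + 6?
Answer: 23049601/256 ≈ 90038.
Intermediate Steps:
o(O, k) = 6 + k² (o(O, k) = k² + 6 = 6 + k²)
f = -16 (f = -16 + 8*((-3 + 3)/(-1 - 5)) = -16 + 8*(0/(-6)) = -16 + 8*(0*(-⅙)) = -16 + 8*0 = -16 + 0 = -16)
u(N) = -N/16 (u(N) = N/(-16) = N*(-1/16) = -N/16)
Z(b) = -3/8 - b²/16 (Z(b) = -(6 + b²)/16 = -3/8 - b²/16)
((147 + 176) + Z(-19))² = ((147 + 176) + (-3/8 - 1/16*(-19)²))² = (323 + (-3/8 - 1/16*361))² = (323 + (-3/8 - 361/16))² = (323 - 367/16)² = (4801/16)² = 23049601/256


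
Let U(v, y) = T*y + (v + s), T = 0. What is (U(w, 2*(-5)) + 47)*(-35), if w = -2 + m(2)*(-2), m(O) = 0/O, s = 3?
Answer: -1680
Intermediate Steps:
m(O) = 0
w = -2 (w = -2 + 0*(-2) = -2 + 0 = -2)
U(v, y) = 3 + v (U(v, y) = 0*y + (v + 3) = 0 + (3 + v) = 3 + v)
(U(w, 2*(-5)) + 47)*(-35) = ((3 - 2) + 47)*(-35) = (1 + 47)*(-35) = 48*(-35) = -1680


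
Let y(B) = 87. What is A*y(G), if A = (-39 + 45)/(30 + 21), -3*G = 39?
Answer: 174/17 ≈ 10.235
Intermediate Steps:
G = -13 (G = -⅓*39 = -13)
A = 2/17 (A = 6/51 = 6*(1/51) = 2/17 ≈ 0.11765)
A*y(G) = (2/17)*87 = 174/17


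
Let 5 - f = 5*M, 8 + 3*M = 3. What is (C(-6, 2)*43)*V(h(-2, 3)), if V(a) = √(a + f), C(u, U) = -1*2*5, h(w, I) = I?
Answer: -3010*√3/3 ≈ -1737.8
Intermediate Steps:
M = -5/3 (M = -8/3 + (⅓)*3 = -8/3 + 1 = -5/3 ≈ -1.6667)
C(u, U) = -10 (C(u, U) = -2*5 = -10)
f = 40/3 (f = 5 - 5*(-5)/3 = 5 - 1*(-25/3) = 5 + 25/3 = 40/3 ≈ 13.333)
V(a) = √(40/3 + a) (V(a) = √(a + 40/3) = √(40/3 + a))
(C(-6, 2)*43)*V(h(-2, 3)) = (-10*43)*(√(120 + 9*3)/3) = -430*√(120 + 27)/3 = -430*√147/3 = -430*7*√3/3 = -3010*√3/3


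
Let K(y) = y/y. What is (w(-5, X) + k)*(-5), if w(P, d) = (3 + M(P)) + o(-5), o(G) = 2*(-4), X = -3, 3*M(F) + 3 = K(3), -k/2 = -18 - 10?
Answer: -755/3 ≈ -251.67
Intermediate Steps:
K(y) = 1
k = 56 (k = -2*(-18 - 10) = -2*(-28) = 56)
M(F) = -⅔ (M(F) = -1 + (⅓)*1 = -1 + ⅓ = -⅔)
o(G) = -8
w(P, d) = -17/3 (w(P, d) = (3 - ⅔) - 8 = 7/3 - 8 = -17/3)
(w(-5, X) + k)*(-5) = (-17/3 + 56)*(-5) = (151/3)*(-5) = -755/3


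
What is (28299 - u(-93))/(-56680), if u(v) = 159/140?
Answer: -3961701/7935200 ≈ -0.49926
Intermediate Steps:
u(v) = 159/140 (u(v) = 159*(1/140) = 159/140)
(28299 - u(-93))/(-56680) = (28299 - 1*159/140)/(-56680) = (28299 - 159/140)*(-1/56680) = (3961701/140)*(-1/56680) = -3961701/7935200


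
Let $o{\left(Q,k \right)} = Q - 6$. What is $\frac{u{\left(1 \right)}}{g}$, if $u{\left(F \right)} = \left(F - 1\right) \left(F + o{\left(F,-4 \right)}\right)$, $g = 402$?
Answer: $0$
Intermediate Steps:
$o{\left(Q,k \right)} = -6 + Q$ ($o{\left(Q,k \right)} = Q - 6 = -6 + Q$)
$u{\left(F \right)} = \left(-1 + F\right) \left(-6 + 2 F\right)$ ($u{\left(F \right)} = \left(F - 1\right) \left(F + \left(-6 + F\right)\right) = \left(-1 + F\right) \left(-6 + 2 F\right)$)
$\frac{u{\left(1 \right)}}{g} = \frac{6 - 8 + 2 \cdot 1^{2}}{402} = \left(6 - 8 + 2 \cdot 1\right) \frac{1}{402} = \left(6 - 8 + 2\right) \frac{1}{402} = 0 \cdot \frac{1}{402} = 0$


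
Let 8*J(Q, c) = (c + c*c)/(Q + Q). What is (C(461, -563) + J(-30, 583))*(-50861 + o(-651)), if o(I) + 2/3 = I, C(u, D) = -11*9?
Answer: 3747469231/90 ≈ 4.1639e+7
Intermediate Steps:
C(u, D) = -99
o(I) = -2/3 + I
J(Q, c) = (c + c**2)/(16*Q) (J(Q, c) = ((c + c*c)/(Q + Q))/8 = ((c + c**2)/((2*Q)))/8 = ((c + c**2)*(1/(2*Q)))/8 = ((c + c**2)/(2*Q))/8 = (c + c**2)/(16*Q))
(C(461, -563) + J(-30, 583))*(-50861 + o(-651)) = (-99 + (1/16)*583*(1 + 583)/(-30))*(-50861 + (-2/3 - 651)) = (-99 + (1/16)*583*(-1/30)*584)*(-50861 - 1955/3) = (-99 - 42559/60)*(-154538/3) = -48499/60*(-154538/3) = 3747469231/90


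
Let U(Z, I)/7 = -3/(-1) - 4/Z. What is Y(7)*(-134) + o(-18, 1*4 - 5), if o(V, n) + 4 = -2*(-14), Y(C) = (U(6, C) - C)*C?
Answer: -26192/3 ≈ -8730.7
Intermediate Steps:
U(Z, I) = 21 - 28/Z (U(Z, I) = 7*(-3/(-1) - 4/Z) = 7*(-3*(-1) - 4/Z) = 7*(3 - 4/Z) = 21 - 28/Z)
Y(C) = C*(49/3 - C) (Y(C) = ((21 - 28/6) - C)*C = ((21 - 28*⅙) - C)*C = ((21 - 14/3) - C)*C = (49/3 - C)*C = C*(49/3 - C))
o(V, n) = 24 (o(V, n) = -4 - 2*(-14) = -4 + 28 = 24)
Y(7)*(-134) + o(-18, 1*4 - 5) = ((⅓)*7*(49 - 3*7))*(-134) + 24 = ((⅓)*7*(49 - 21))*(-134) + 24 = ((⅓)*7*28)*(-134) + 24 = (196/3)*(-134) + 24 = -26264/3 + 24 = -26192/3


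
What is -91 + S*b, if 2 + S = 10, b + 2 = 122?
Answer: 869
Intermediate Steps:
b = 120 (b = -2 + 122 = 120)
S = 8 (S = -2 + 10 = 8)
-91 + S*b = -91 + 8*120 = -91 + 960 = 869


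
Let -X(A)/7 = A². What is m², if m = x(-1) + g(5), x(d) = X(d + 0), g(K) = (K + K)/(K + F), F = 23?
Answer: 8649/196 ≈ 44.128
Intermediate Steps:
g(K) = 2*K/(23 + K) (g(K) = (K + K)/(K + 23) = (2*K)/(23 + K) = 2*K/(23 + K))
X(A) = -7*A²
x(d) = -7*d² (x(d) = -7*(d + 0)² = -7*d²)
m = -93/14 (m = -7*(-1)² + 2*5/(23 + 5) = -7*1 + 2*5/28 = -7 + 2*5*(1/28) = -7 + 5/14 = -93/14 ≈ -6.6429)
m² = (-93/14)² = 8649/196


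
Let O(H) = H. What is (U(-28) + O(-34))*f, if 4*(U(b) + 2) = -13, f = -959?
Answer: 150563/4 ≈ 37641.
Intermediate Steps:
U(b) = -21/4 (U(b) = -2 + (¼)*(-13) = -2 - 13/4 = -21/4)
(U(-28) + O(-34))*f = (-21/4 - 34)*(-959) = -157/4*(-959) = 150563/4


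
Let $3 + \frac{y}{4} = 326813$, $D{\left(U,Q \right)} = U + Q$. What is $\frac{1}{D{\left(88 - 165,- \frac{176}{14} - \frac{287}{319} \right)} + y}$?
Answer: $\frac{2233}{2918864898} \approx 7.6502 \cdot 10^{-7}$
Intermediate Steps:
$D{\left(U,Q \right)} = Q + U$
$y = 1307240$ ($y = -12 + 4 \cdot 326813 = -12 + 1307252 = 1307240$)
$\frac{1}{D{\left(88 - 165,- \frac{176}{14} - \frac{287}{319} \right)} + y} = \frac{1}{\left(\left(- \frac{176}{14} - \frac{287}{319}\right) + \left(88 - 165\right)\right) + 1307240} = \frac{1}{\left(\left(\left(-176\right) \frac{1}{14} - \frac{287}{319}\right) - 77\right) + 1307240} = \frac{1}{\left(\left(- \frac{88}{7} - \frac{287}{319}\right) - 77\right) + 1307240} = \frac{1}{\left(- \frac{30081}{2233} - 77\right) + 1307240} = \frac{1}{- \frac{202022}{2233} + 1307240} = \frac{1}{\frac{2918864898}{2233}} = \frac{2233}{2918864898}$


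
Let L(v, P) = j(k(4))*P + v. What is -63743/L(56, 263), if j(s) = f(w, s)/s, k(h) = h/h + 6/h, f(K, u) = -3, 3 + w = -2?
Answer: 318715/1298 ≈ 245.54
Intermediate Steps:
w = -5 (w = -3 - 2 = -5)
k(h) = 1 + 6/h
j(s) = -3/s
L(v, P) = v - 6*P/5 (L(v, P) = (-3*4/(6 + 4))*P + v = (-3/((¼)*10))*P + v = (-3/5/2)*P + v = (-3*⅖)*P + v = -6*P/5 + v = v - 6*P/5)
-63743/L(56, 263) = -63743/(56 - 6/5*263) = -63743/(56 - 1578/5) = -63743/(-1298/5) = -63743*(-5/1298) = 318715/1298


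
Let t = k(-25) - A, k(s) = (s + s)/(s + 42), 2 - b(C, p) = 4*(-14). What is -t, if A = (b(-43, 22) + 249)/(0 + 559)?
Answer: 33169/9503 ≈ 3.4904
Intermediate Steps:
b(C, p) = 58 (b(C, p) = 2 - 4*(-14) = 2 - 1*(-56) = 2 + 56 = 58)
k(s) = 2*s/(42 + s) (k(s) = (2*s)/(42 + s) = 2*s/(42 + s))
A = 307/559 (A = (58 + 249)/(0 + 559) = 307/559 ≈ 0.54920)
t = -33169/9503 (t = 2*(-25)/(42 - 25) - 1*307/559 = 2*(-25)/17 - 307/559 = 2*(-25)*(1/17) - 307/559 = -50/17 - 307/559 = -33169/9503 ≈ -3.4904)
-t = -1*(-33169/9503) = 33169/9503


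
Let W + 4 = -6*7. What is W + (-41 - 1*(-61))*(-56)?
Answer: -1166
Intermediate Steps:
W = -46 (W = -4 - 6*7 = -4 - 42 = -46)
W + (-41 - 1*(-61))*(-56) = -46 + (-41 - 1*(-61))*(-56) = -46 + (-41 + 61)*(-56) = -46 + 20*(-56) = -46 - 1120 = -1166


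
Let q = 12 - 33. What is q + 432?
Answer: 411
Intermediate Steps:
q = -21
q + 432 = -21 + 432 = 411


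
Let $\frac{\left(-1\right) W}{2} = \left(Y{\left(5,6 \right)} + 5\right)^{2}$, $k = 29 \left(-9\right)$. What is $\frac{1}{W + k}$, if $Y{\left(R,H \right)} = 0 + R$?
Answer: $- \frac{1}{461} \approx -0.0021692$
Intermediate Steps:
$Y{\left(R,H \right)} = R$
$k = -261$
$W = -200$ ($W = - 2 \left(5 + 5\right)^{2} = - 2 \cdot 10^{2} = \left(-2\right) 100 = -200$)
$\frac{1}{W + k} = \frac{1}{-200 - 261} = \frac{1}{-461} = - \frac{1}{461}$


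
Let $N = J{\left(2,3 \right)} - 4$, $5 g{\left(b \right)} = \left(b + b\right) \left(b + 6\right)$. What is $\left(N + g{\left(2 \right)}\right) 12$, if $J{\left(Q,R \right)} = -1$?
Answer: $\frac{84}{5} \approx 16.8$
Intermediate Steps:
$g{\left(b \right)} = \frac{2 b \left(6 + b\right)}{5}$ ($g{\left(b \right)} = \frac{\left(b + b\right) \left(b + 6\right)}{5} = \frac{2 b \left(6 + b\right)}{5}$)
$N = -5$ ($N = -1 - 4 = -5$)
$\left(N + g{\left(2 \right)}\right) 12 = \left(-5 + \frac{2}{5} \cdot 2 \left(6 + 2\right)\right) 12 = \left(-5 + \frac{2}{5} \cdot 2 \cdot 8\right) 12 = \left(-5 + \frac{32}{5}\right) 12 = \frac{7}{5} \cdot 12 = \frac{84}{5}$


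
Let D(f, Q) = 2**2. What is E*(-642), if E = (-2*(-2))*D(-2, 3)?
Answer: -10272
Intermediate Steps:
D(f, Q) = 4
E = 16 (E = -2*(-2)*4 = 4*4 = 16)
E*(-642) = 16*(-642) = -10272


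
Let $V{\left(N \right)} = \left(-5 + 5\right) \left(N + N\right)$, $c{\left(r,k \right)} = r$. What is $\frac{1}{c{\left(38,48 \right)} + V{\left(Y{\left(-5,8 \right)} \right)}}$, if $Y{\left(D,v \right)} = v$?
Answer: $\frac{1}{38} \approx 0.026316$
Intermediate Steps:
$V{\left(N \right)} = 0$ ($V{\left(N \right)} = 0 \cdot 2 N = 0$)
$\frac{1}{c{\left(38,48 \right)} + V{\left(Y{\left(-5,8 \right)} \right)}} = \frac{1}{38 + 0} = \frac{1}{38}$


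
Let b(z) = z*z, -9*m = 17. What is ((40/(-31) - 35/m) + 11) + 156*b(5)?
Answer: 2070182/527 ≈ 3928.2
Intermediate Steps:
m = -17/9 (m = -1/9*17 = -17/9 ≈ -1.8889)
b(z) = z**2
((40/(-31) - 35/m) + 11) + 156*b(5) = ((40/(-31) - 35/(-17/9)) + 11) + 156*5**2 = ((40*(-1/31) - 35*(-9/17)) + 11) + 156*25 = ((-40/31 + 315/17) + 11) + 3900 = (9085/527 + 11) + 3900 = 14882/527 + 3900 = 2070182/527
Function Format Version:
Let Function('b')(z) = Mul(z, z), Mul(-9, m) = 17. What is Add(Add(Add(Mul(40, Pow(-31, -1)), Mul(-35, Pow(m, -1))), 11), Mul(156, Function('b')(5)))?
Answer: Rational(2070182, 527) ≈ 3928.2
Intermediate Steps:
m = Rational(-17, 9) (m = Mul(Rational(-1, 9), 17) = Rational(-17, 9) ≈ -1.8889)
Function('b')(z) = Pow(z, 2)
Add(Add(Add(Mul(40, Pow(-31, -1)), Mul(-35, Pow(m, -1))), 11), Mul(156, Function('b')(5))) = Add(Add(Add(Mul(40, Pow(-31, -1)), Mul(-35, Pow(Rational(-17, 9), -1))), 11), Mul(156, Pow(5, 2))) = Add(Add(Add(Mul(40, Rational(-1, 31)), Mul(-35, Rational(-9, 17))), 11), Mul(156, 25)) = Add(Add(Add(Rational(-40, 31), Rational(315, 17)), 11), 3900) = Add(Add(Rational(9085, 527), 11), 3900) = Add(Rational(14882, 527), 3900) = Rational(2070182, 527)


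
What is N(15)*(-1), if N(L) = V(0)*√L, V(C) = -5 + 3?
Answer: 2*√15 ≈ 7.7460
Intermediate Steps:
V(C) = -2
N(L) = -2*√L
N(15)*(-1) = -2*√15*(-1) = 2*√15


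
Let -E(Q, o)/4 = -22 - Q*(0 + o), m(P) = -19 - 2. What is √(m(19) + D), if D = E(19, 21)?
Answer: √1663 ≈ 40.780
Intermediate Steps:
m(P) = -21
E(Q, o) = 88 + 4*Q*o (E(Q, o) = -4*(-22 - Q*(0 + o)) = -4*(-22 - Q*o) = 88 + 4*Q*o)
D = 1684 (D = 88 + 4*19*21 = 88 + 1596 = 1684)
√(m(19) + D) = √(-21 + 1684) = √1663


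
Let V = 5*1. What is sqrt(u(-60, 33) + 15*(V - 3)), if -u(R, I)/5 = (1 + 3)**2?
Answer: 5*I*sqrt(2) ≈ 7.0711*I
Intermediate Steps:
V = 5
u(R, I) = -80 (u(R, I) = -5*(1 + 3)**2 = -5*4**2 = -5*16 = -80)
sqrt(u(-60, 33) + 15*(V - 3)) = sqrt(-80 + 15*(5 - 3)) = sqrt(-80 + 15*2) = sqrt(-80 + 30) = sqrt(-50) = 5*I*sqrt(2)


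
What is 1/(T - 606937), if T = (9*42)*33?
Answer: -1/594463 ≈ -1.6822e-6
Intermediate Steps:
T = 12474 (T = 378*33 = 12474)
1/(T - 606937) = 1/(12474 - 606937) = 1/(-594463) = -1/594463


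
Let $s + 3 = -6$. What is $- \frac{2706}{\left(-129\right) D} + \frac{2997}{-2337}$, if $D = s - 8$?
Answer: $- \frac{1432927}{569449} \approx -2.5163$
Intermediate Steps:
$s = -9$ ($s = -3 - 6 = -9$)
$D = -17$ ($D = -9 - 8 = -17$)
$- \frac{2706}{\left(-129\right) D} + \frac{2997}{-2337} = - \frac{2706}{\left(-129\right) \left(-17\right)} + \frac{2997}{-2337} = - \frac{2706}{2193} + 2997 \left(- \frac{1}{2337}\right) = \left(-2706\right) \frac{1}{2193} - \frac{999}{779} = - \frac{902}{731} - \frac{999}{779} = - \frac{1432927}{569449}$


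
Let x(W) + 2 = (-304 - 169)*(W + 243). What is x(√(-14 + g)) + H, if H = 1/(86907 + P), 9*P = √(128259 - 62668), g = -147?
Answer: -70318477730744831/611778892978 - 9*√65591/611778892978 - 473*I*√161 ≈ -1.1494e+5 - 6001.7*I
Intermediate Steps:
P = √65591/9 (P = √(128259 - 62668)/9 = √65591/9 ≈ 28.456)
H = 1/(86907 + √65591/9) ≈ 1.1503e-5
x(W) = -114941 - 473*W (x(W) = -2 + (-304 - 169)*(W + 243) = -2 - 473*(243 + W) = -2 + (-114939 - 473*W) = -114941 - 473*W)
x(√(-14 + g)) + H = (-114941 - 473*√(-14 - 147)) + (7039467/611778892978 - 9*√65591/611778892978) = (-114941 - 473*I*√161) + (7039467/611778892978 - 9*√65591/611778892978) = -70318477730744831/611778892978 - 9*√65591/611778892978 - 473*I*√161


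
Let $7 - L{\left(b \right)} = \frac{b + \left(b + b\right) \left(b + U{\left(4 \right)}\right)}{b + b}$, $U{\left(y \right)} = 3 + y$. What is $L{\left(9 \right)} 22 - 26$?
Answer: $-235$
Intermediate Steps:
$L{\left(b \right)} = 7 - \frac{b + 2 b \left(7 + b\right)}{2 b}$ ($L{\left(b \right)} = 7 - \frac{b + \left(b + b\right) \left(b + \left(3 + 4\right)\right)}{b + b} = 7 - \frac{b + 2 b \left(b + 7\right)}{2 b} = 7 - \left(b + 2 b \left(7 + b\right)\right) \frac{1}{2 b} = 7 - \frac{b + 2 b \left(7 + b\right)}{2 b}$)
$L{\left(9 \right)} 22 - 26 = \left(- \frac{1}{2} - 9\right) 22 - 26 = \left(- \frac{19}{2}\right) 22 - 26 = -209 - 26 = -235$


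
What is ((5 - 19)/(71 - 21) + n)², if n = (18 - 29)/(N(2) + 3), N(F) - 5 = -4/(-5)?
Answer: 23409/10000 ≈ 2.3409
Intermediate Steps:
N(F) = 29/5 (N(F) = 5 - 4/(-5) = 5 - 4*(-⅕) = 5 + ⅘ = 29/5)
n = -5/4 (n = (18 - 29)/(29/5 + 3) = -11/44/5 = -11*5/44 = -5/4 ≈ -1.2500)
((5 - 19)/(71 - 21) + n)² = ((5 - 19)/(71 - 21) - 5/4)² = (-14/50 - 5/4)² = (-14*1/50 - 5/4)² = (-7/25 - 5/4)² = (-153/100)² = 23409/10000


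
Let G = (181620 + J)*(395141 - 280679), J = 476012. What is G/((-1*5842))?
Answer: -37636936992/2921 ≈ -1.2885e+7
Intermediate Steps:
G = 75273873984 (G = (181620 + 476012)*(395141 - 280679) = 657632*114462 = 75273873984)
G/((-1*5842)) = 75273873984/((-1*5842)) = 75273873984/(-5842) = 75273873984*(-1/5842) = -37636936992/2921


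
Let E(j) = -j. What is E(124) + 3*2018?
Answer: 5930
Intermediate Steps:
E(124) + 3*2018 = -1*124 + 3*2018 = -124 + 6054 = 5930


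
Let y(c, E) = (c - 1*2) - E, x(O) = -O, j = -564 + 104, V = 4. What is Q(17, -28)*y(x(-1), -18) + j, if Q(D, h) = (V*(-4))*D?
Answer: -5084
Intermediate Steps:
j = -460
Q(D, h) = -16*D (Q(D, h) = (4*(-4))*D = -16*D)
y(c, E) = -2 + c - E (y(c, E) = (c - 2) - E = (-2 + c) - E = -2 + c - E)
Q(17, -28)*y(x(-1), -18) + j = (-16*17)*(-2 - 1*(-1) - 1*(-18)) - 460 = -272*(-2 + 1 + 18) - 460 = -272*17 - 460 = -4624 - 460 = -5084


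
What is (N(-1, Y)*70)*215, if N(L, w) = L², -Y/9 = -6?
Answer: 15050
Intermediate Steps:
Y = 54 (Y = -9*(-6) = 54)
(N(-1, Y)*70)*215 = ((-1)²*70)*215 = (1*70)*215 = 70*215 = 15050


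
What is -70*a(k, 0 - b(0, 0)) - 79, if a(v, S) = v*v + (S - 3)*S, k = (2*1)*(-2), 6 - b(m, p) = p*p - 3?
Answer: -8759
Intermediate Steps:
b(m, p) = 9 - p² (b(m, p) = 6 - (p*p - 3) = 6 - (p² - 3) = 6 - (-3 + p²) = 6 + (3 - p²) = 9 - p²)
k = -4 (k = 2*(-2) = -4)
a(v, S) = v² + S*(-3 + S) (a(v, S) = v² + (-3 + S)*S = v² + S*(-3 + S))
-70*a(k, 0 - b(0, 0)) - 79 = -70*((0 - (9 - 1*0²))² + (-4)² - 3*(0 - (9 - 1*0²))) - 79 = -70*((0 - (9 - 1*0))² + 16 - 3*(0 - (9 - 1*0))) - 79 = -70*((0 - (9 + 0))² + 16 - 3*(0 - (9 + 0))) - 79 = -70*((0 - 1*9)² + 16 - 3*(0 - 1*9)) - 79 = -70*((0 - 9)² + 16 - 3*(0 - 9)) - 79 = -70*((-9)² + 16 - 3*(-9)) - 79 = -70*(81 + 16 + 27) - 79 = -70*124 - 79 = -8680 - 79 = -8759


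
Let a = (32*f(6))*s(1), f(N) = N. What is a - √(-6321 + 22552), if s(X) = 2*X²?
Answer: 384 - √16231 ≈ 256.60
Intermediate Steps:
a = 384 (a = (32*6)*(2*1²) = 192*(2*1) = 192*2 = 384)
a - √(-6321 + 22552) = 384 - √(-6321 + 22552) = 384 - √16231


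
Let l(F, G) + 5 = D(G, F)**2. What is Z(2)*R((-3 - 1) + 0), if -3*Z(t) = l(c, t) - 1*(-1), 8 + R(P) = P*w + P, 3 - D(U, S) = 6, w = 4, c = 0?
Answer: 140/3 ≈ 46.667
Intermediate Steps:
D(U, S) = -3 (D(U, S) = 3 - 1*6 = 3 - 6 = -3)
R(P) = -8 + 5*P (R(P) = -8 + (P*4 + P) = -8 + (4*P + P) = -8 + 5*P)
l(F, G) = 4 (l(F, G) = -5 + (-3)**2 = -5 + 9 = 4)
Z(t) = -5/3 (Z(t) = -(4 - 1*(-1))/3 = -(4 + 1)/3 = -1/3*5 = -5/3)
Z(2)*R((-3 - 1) + 0) = -5*(-8 + 5*((-3 - 1) + 0))/3 = -5*(-8 + 5*(-4 + 0))/3 = -5*(-8 + 5*(-4))/3 = -5*(-8 - 20)/3 = -5/3*(-28) = 140/3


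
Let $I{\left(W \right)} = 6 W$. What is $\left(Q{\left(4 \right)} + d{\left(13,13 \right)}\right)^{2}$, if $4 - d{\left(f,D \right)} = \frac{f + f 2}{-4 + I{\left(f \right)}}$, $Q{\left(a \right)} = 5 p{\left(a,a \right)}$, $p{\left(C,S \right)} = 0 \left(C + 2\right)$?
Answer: $\frac{66049}{5476} \approx 12.062$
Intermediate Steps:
$p{\left(C,S \right)} = 0$ ($p{\left(C,S \right)} = 0 \left(2 + C\right) = 0$)
$Q{\left(a \right)} = 0$ ($Q{\left(a \right)} = 5 \cdot 0 = 0$)
$d{\left(f,D \right)} = 4 - \frac{3 f}{-4 + 6 f}$ ($d{\left(f,D \right)} = 4 - \frac{f + f 2}{-4 + 6 f} = 4 - \frac{f + 2 f}{-4 + 6 f} = 4 - \frac{3 f}{-4 + 6 f}$)
$\left(Q{\left(4 \right)} + d{\left(13,13 \right)}\right)^{2} = \left(0 + \frac{-16 + 21 \cdot 13}{2 \left(-2 + 3 \cdot 13\right)}\right)^{2} = \left(0 + \frac{-16 + 273}{2 \left(-2 + 39\right)}\right)^{2} = \left(0 + \frac{1}{2} \cdot \frac{1}{37} \cdot 257\right)^{2} = \left(0 + \frac{257}{74}\right)^{2} = \left(\frac{257}{74}\right)^{2} = \frac{66049}{5476}$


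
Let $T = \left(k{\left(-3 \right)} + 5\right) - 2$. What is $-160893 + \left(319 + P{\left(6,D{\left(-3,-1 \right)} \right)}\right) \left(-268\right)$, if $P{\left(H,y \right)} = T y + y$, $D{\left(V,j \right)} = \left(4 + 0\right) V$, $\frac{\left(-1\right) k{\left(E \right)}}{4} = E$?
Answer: $-194929$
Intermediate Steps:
$k{\left(E \right)} = - 4 E$
$D{\left(V,j \right)} = 4 V$
$T = 15$ ($T = \left(\left(-4\right) \left(-3\right) + 5\right) - 2 = \left(12 + 5\right) - 2 = 17 - 2 = 15$)
$P{\left(H,y \right)} = 16 y$ ($P{\left(H,y \right)} = 15 y + y = 16 y$)
$-160893 + \left(319 + P{\left(6,D{\left(-3,-1 \right)} \right)}\right) \left(-268\right) = -160893 + \left(319 + 16 \cdot 4 \left(-3\right)\right) \left(-268\right) = -160893 + \left(319 + 16 \left(-12\right)\right) \left(-268\right) = -160893 + \left(319 - 192\right) \left(-268\right) = -160893 + 127 \left(-268\right) = -160893 - 34036 = -194929$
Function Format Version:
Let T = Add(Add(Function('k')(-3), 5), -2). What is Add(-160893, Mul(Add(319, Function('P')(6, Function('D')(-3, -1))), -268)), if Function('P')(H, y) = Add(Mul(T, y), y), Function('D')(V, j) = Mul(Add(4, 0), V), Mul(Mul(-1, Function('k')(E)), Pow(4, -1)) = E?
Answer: -194929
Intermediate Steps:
Function('k')(E) = Mul(-4, E)
Function('D')(V, j) = Mul(4, V)
T = 15 (T = Add(Add(Mul(-4, -3), 5), -2) = Add(Add(12, 5), -2) = Add(17, -2) = 15)
Function('P')(H, y) = Mul(16, y) (Function('P')(H, y) = Add(Mul(15, y), y) = Mul(16, y))
Add(-160893, Mul(Add(319, Function('P')(6, Function('D')(-3, -1))), -268)) = Add(-160893, Mul(Add(319, Mul(16, Mul(4, -3))), -268)) = Add(-160893, Mul(Add(319, Mul(16, -12)), -268)) = Add(-160893, Mul(Add(319, -192), -268)) = Add(-160893, Mul(127, -268)) = Add(-160893, -34036) = -194929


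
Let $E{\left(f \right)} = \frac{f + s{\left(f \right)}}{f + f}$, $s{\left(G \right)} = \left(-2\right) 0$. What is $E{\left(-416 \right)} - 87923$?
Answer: $- \frac{175845}{2} \approx -87923.0$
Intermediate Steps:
$s{\left(G \right)} = 0$
$E{\left(f \right)} = \frac{1}{2}$ ($E{\left(f \right)} = \frac{f + 0}{f + f} = \frac{f}{2 f} = f \frac{1}{2 f} = \frac{1}{2}$)
$E{\left(-416 \right)} - 87923 = \frac{1}{2} - 87923 = - \frac{175845}{2}$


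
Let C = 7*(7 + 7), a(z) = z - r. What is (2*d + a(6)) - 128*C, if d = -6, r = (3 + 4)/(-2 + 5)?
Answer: -37657/3 ≈ -12552.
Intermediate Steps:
r = 7/3 ≈ 2.3333
a(z) = -7/3 + z (a(z) = z - 1*7/3 = z - 7/3 = -7/3 + z)
C = 98 (C = 7*14 = 98)
(2*d + a(6)) - 128*C = (2*(-6) + (-7/3 + 6)) - 128*98 = (-12 + 11/3) - 12544 = -25/3 - 12544 = -37657/3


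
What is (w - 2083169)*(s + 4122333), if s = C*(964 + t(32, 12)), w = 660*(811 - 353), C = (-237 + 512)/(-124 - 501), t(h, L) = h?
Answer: -183515925931041/25 ≈ -7.3406e+12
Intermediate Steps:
C = -11/25 (C = 275/(-625) = 275*(-1/625) = -11/25 ≈ -0.44000)
w = 302280 (w = 660*458 = 302280)
s = -10956/25 (s = -11*(964 + 32)/25 = -11/25*996 = -10956/25 ≈ -438.24)
(w - 2083169)*(s + 4122333) = (302280 - 2083169)*(-10956/25 + 4122333) = -1780889*103047369/25 = -183515925931041/25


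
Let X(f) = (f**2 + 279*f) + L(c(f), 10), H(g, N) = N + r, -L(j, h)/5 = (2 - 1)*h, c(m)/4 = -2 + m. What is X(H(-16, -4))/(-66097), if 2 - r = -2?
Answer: 50/66097 ≈ 0.00075646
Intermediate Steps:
r = 4 (r = 2 - 1*(-2) = 2 + 2 = 4)
c(m) = -8 + 4*m (c(m) = 4*(-2 + m) = -8 + 4*m)
L(j, h) = -5*h (L(j, h) = -5*(2 - 1)*h = -5*h)
H(g, N) = 4 + N (H(g, N) = N + 4 = 4 + N)
X(f) = -50 + f**2 + 279*f (X(f) = (f**2 + 279*f) - 5*10 = (f**2 + 279*f) - 50 = -50 + f**2 + 279*f)
X(H(-16, -4))/(-66097) = (-50 + (4 - 4)**2 + 279*(4 - 4))/(-66097) = (-50 + 0**2 + 279*0)*(-1/66097) = (-50 + 0 + 0)*(-1/66097) = -50*(-1/66097) = 50/66097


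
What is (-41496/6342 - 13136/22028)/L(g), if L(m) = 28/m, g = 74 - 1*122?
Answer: 71241600/5820899 ≈ 12.239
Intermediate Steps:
g = -48 (g = 74 - 122 = -48)
(-41496/6342 - 13136/22028)/L(g) = (-41496/6342 - 13136/22028)/((28/(-48))) = (-41496*1/6342 - 13136*1/22028)/((28*(-1/48))) = (-988/151 - 3284/5507)/(-7/12) = -5936800/831557*(-12/7) = 71241600/5820899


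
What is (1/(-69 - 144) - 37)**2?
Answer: 62125924/45369 ≈ 1369.3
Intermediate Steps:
(1/(-69 - 144) - 37)**2 = (1/(-213) - 37)**2 = (-1/213 - 37)**2 = (-7882/213)**2 = 62125924/45369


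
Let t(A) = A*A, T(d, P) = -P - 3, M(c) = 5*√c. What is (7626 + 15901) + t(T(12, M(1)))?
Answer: 23591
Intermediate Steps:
T(d, P) = -3 - P
t(A) = A²
(7626 + 15901) + t(T(12, M(1))) = (7626 + 15901) + (-3 - 5*√1)² = 23527 + (-3 - 5)² = 23527 + (-8)² = 23527 + 64 = 23591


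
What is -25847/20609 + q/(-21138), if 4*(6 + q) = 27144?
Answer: -114347151/72605507 ≈ -1.5749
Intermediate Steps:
q = 6780 (q = -6 + (¼)*27144 = -6 + 6786 = 6780)
-25847/20609 + q/(-21138) = -25847/20609 + 6780/(-21138) = -25847*1/20609 + 6780*(-1/21138) = -25847/20609 - 1130/3523 = -114347151/72605507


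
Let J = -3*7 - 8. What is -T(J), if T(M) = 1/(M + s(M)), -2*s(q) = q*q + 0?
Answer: 2/899 ≈ 0.0022247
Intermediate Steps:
J = -29 (J = -21 - 8 = -29)
s(q) = -q²/2 (s(q) = -(q*q + 0)/2 = -(q² + 0)/2 = -q²/2)
T(M) = 1/(M - M²/2)
-T(J) = -(-2)/((-29)*(-2 - 29)) = -(-2)*(-1)/(29*(-31)) = -(-2)*(-1)*(-1)/(29*31) = -1*(-2/899) = 2/899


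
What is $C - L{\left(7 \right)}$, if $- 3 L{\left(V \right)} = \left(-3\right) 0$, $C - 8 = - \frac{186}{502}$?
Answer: $\frac{1915}{251} \approx 7.6295$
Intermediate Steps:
$C = \frac{1915}{251}$ ($C = 8 - \frac{186}{502} = 8 - \frac{93}{251} = \frac{1915}{251} \approx 7.6295$)
$L{\left(V \right)} = 0$ ($L{\left(V \right)} = - \frac{\left(-3\right) 0}{3} = \left(- \frac{1}{3}\right) 0 = 0$)
$C - L{\left(7 \right)} = \frac{1915}{251} - 0 = \frac{1915}{251} + 0 = \frac{1915}{251}$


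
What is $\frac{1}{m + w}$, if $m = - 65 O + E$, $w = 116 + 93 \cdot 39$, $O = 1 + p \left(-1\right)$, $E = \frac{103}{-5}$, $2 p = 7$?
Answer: $\frac{10}{38849} \approx 0.00025741$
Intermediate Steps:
$p = \frac{7}{2}$ ($p = \frac{1}{2} \cdot 7 = \frac{7}{2} \approx 3.5$)
$E = - \frac{103}{5}$ ($E = 103 \left(- \frac{1}{5}\right) = - \frac{103}{5} \approx -20.6$)
$O = - \frac{5}{2}$ ($O = 1 + \frac{7}{2} \left(-1\right) = 1 - \frac{7}{2} = - \frac{5}{2} \approx -2.5$)
$w = 3743$ ($w = 116 + 3627 = 3743$)
$m = \frac{1419}{10}$ ($m = \left(-65\right) \left(- \frac{5}{2}\right) - \frac{103}{5} = \frac{325}{2} - \frac{103}{5} = \frac{1419}{10} \approx 141.9$)
$\frac{1}{m + w} = \frac{1}{\frac{1419}{10} + 3743} = \frac{1}{\frac{38849}{10}} = \frac{10}{38849}$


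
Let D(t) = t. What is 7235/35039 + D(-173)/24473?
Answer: 171000408/857509447 ≈ 0.19942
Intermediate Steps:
7235/35039 + D(-173)/24473 = 7235/35039 - 173/24473 = 171000408/857509447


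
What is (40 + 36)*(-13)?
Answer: -988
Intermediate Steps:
(40 + 36)*(-13) = 76*(-13) = -988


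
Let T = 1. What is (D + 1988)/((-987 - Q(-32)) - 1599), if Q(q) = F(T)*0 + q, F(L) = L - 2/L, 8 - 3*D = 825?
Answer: -5147/7662 ≈ -0.67176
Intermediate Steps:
D = -817/3 (D = 8/3 - 1/3*825 = 8/3 - 275 = -817/3 ≈ -272.33)
Q(q) = q (Q(q) = (1 - 2/1)*0 + q = (1 - 2*1)*0 + q = (1 - 2)*0 + q = -1*0 + q = 0 + q = q)
(D + 1988)/((-987 - Q(-32)) - 1599) = (-817/3 + 1988)/((-987 - 1*(-32)) - 1599) = 5147/(3*((-987 + 32) - 1599)) = 5147/(3*(-955 - 1599)) = (5147/3)/(-2554) = (5147/3)*(-1/2554) = -5147/7662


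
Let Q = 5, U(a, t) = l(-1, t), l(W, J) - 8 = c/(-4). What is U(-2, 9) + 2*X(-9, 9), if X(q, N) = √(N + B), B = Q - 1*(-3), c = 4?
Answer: 7 + 2*√17 ≈ 15.246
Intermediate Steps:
l(W, J) = 7 (l(W, J) = 8 + 4/(-4) = 8 + 4*(-¼) = 8 - 1 = 7)
U(a, t) = 7
B = 8 (B = 5 - 1*(-3) = 5 + 3 = 8)
X(q, N) = √(8 + N) (X(q, N) = √(N + 8) = √(8 + N))
U(-2, 9) + 2*X(-9, 9) = 7 + 2*√(8 + 9) = 7 + 2*√17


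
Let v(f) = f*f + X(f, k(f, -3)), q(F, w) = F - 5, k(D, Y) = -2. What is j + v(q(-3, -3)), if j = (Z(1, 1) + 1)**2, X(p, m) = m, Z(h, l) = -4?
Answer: 71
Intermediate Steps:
q(F, w) = -5 + F
j = 9 (j = (-4 + 1)**2 = (-3)**2 = 9)
v(f) = -2 + f**2 (v(f) = f*f - 2 = f**2 - 2 = -2 + f**2)
j + v(q(-3, -3)) = 9 + (-2 + (-5 - 3)**2) = 9 + (-2 + (-8)**2) = 9 + (-2 + 64) = 9 + 62 = 71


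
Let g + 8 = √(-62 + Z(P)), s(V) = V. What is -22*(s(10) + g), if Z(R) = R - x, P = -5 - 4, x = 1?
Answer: -44 - 132*I*√2 ≈ -44.0 - 186.68*I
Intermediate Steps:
P = -9
Z(R) = -1 + R (Z(R) = R - 1*1 = R - 1 = -1 + R)
g = -8 + 6*I*√2 (g = -8 + √(-62 + (-1 - 9)) = -8 + √(-62 - 10) = -8 + √(-72) = -8 + 6*I*√2 ≈ -8.0 + 8.4853*I)
-22*(s(10) + g) = -22*(10 + (-8 + 6*I*√2)) = -22*(2 + 6*I*√2) = -44 - 132*I*√2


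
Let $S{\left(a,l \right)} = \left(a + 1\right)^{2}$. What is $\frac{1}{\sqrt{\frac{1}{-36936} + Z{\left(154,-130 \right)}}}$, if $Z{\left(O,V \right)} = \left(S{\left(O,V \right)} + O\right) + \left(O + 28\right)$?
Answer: $\frac{18 \sqrt{102576960030}}{899797895} \approx 0.006407$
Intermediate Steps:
$S{\left(a,l \right)} = \left(1 + a\right)^{2}$
$Z{\left(O,V \right)} = 28 + \left(1 + O\right)^{2} + 2 O$ ($Z{\left(O,V \right)} = \left(\left(1 + O\right)^{2} + O\right) + \left(O + 28\right) = \left(O + \left(1 + O\right)^{2}\right) + \left(28 + O\right) = 28 + \left(1 + O\right)^{2} + 2 O$)
$\frac{1}{\sqrt{\frac{1}{-36936} + Z{\left(154,-130 \right)}}} = \frac{1}{\sqrt{\frac{1}{-36936} + \left(29 + 154^{2} + 4 \cdot 154\right)}} = \frac{1}{\sqrt{- \frac{1}{36936} + \left(29 + 23716 + 616\right)}} = \frac{1}{\sqrt{- \frac{1}{36936} + 24361}} = \frac{1}{\sqrt{\frac{899797895}{36936}}} = \frac{1}{\frac{1}{2052} \sqrt{102576960030}} = \frac{18 \sqrt{102576960030}}{899797895}$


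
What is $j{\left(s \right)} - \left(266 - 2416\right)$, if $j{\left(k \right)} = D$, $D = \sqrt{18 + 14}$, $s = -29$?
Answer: $2150 + 4 \sqrt{2} \approx 2155.7$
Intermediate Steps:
$D = 4 \sqrt{2}$ ($D = \sqrt{32} = 4 \sqrt{2} \approx 5.6569$)
$j{\left(k \right)} = 4 \sqrt{2}$
$j{\left(s \right)} - \left(266 - 2416\right) = 4 \sqrt{2} - \left(266 - 2416\right) = 4 \sqrt{2} - -2150 = 4 \sqrt{2} + 2150 = 2150 + 4 \sqrt{2}$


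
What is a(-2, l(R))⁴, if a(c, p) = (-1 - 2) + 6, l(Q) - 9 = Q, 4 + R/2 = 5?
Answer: 81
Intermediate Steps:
R = 2 (R = -8 + 2*5 = -8 + 10 = 2)
l(Q) = 9 + Q
a(c, p) = 3 (a(c, p) = -3 + 6 = 3)
a(-2, l(R))⁴ = 3⁴ = 81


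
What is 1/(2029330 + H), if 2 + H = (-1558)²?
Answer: 1/4456692 ≈ 2.2438e-7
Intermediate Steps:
H = 2427362 (H = -2 + (-1558)² = -2 + 2427364 = 2427362)
1/(2029330 + H) = 1/(2029330 + 2427362) = 1/4456692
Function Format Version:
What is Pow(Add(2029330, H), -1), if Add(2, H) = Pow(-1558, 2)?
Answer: Rational(1, 4456692) ≈ 2.2438e-7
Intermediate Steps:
H = 2427362 (H = Add(-2, Pow(-1558, 2)) = Add(-2, 2427364) = 2427362)
Pow(Add(2029330, H), -1) = Pow(Add(2029330, 2427362), -1) = Pow(4456692, -1) = Rational(1, 4456692)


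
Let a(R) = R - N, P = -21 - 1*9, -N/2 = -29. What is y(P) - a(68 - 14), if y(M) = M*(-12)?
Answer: 364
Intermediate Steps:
N = 58 (N = -2*(-29) = 58)
P = -30 (P = -21 - 9 = -30)
a(R) = -58 + R (a(R) = R - 1*58 = R - 58 = -58 + R)
y(M) = -12*M
y(P) - a(68 - 14) = -12*(-30) - (-58 + (68 - 14)) = 360 - (-58 + 54) = 360 - 1*(-4) = 360 + 4 = 364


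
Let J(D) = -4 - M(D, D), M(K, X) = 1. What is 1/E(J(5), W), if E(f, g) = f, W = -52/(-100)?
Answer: -1/5 ≈ -0.20000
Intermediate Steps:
W = 13/25 (W = -52*(-1/100) = 13/25 ≈ 0.52000)
J(D) = -5 (J(D) = -4 - 1*1 = -4 - 1 = -5)
1/E(J(5), W) = 1/(-5) = -1/5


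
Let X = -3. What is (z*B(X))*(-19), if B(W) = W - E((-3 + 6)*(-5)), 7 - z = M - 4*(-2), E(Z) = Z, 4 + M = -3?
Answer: -1368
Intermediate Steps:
M = -7 (M = -4 - 3 = -7)
z = 6 (z = 7 - (-7 - 4*(-2)) = 7 - (-7 + 8) = 7 - 1*1 = 7 - 1 = 6)
B(W) = 15 + W (B(W) = W - (-3 + 6)*(-5) = W - 3*(-5) = W - 1*(-15) = W + 15 = 15 + W)
(z*B(X))*(-19) = (6*(15 - 3))*(-19) = (6*12)*(-19) = 72*(-19) = -1368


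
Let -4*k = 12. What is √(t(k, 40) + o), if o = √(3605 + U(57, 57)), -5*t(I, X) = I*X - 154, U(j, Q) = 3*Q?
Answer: √(1370 + 200*√59)/5 ≈ 10.782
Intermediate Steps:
k = -3 (k = -¼*12 = -3)
t(I, X) = 154/5 - I*X/5 (t(I, X) = -(I*X - 154)/5 = -(-154 + I*X)/5 = 154/5 - I*X/5)
o = 8*√59 (o = √(3605 + 3*57) = √(3605 + 171) = √3776 = 8*√59 ≈ 61.449)
√(t(k, 40) + o) = √((154/5 - ⅕*(-3)*40) + 8*√59) = √((154/5 + 24) + 8*√59) = √(274/5 + 8*√59)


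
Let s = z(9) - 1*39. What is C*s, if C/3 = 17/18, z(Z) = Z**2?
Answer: 119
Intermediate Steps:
s = 42 (s = 9**2 - 1*39 = 81 - 39 = 42)
C = 17/6 (C = 3*(17/18) = 17/6 ≈ 2.8333)
C*s = (17/6)*42 = 119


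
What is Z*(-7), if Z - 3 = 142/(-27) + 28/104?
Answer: 9779/702 ≈ 13.930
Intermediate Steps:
Z = -1397/702 (Z = 3 + (142/(-27) + 28/104) = 3 + (142*(-1/27) + 28*(1/104)) = 3 + (-142/27 + 7/26) = 3 - 3503/702 = -1397/702 ≈ -1.9900)
Z*(-7) = -1397/702*(-7) = 9779/702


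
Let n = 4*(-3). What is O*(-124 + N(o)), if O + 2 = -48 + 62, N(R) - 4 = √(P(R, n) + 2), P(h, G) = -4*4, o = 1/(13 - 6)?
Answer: -1440 + 12*I*√14 ≈ -1440.0 + 44.9*I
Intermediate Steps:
o = ⅐ (o = 1/7 = ⅐ ≈ 0.14286)
n = -12
P(h, G) = -16
N(R) = 4 + I*√14 (N(R) = 4 + √(-16 + 2) = 4 + √(-14) = 4 + I*√14)
O = 12 (O = -2 + (-48 + 62) = -2 + 14 = 12)
O*(-124 + N(o)) = 12*(-124 + (4 + I*√14)) = 12*(-120 + I*√14) = -1440 + 12*I*√14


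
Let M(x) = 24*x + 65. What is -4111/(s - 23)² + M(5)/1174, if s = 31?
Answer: -2407237/37568 ≈ -64.077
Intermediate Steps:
M(x) = 65 + 24*x
-4111/(s - 23)² + M(5)/1174 = -4111/(31 - 23)² + (65 + 24*5)/1174 = -4111/(8²) + (65 + 120)*(1/1174) = -4111/64 + 185*(1/1174) = -4111*1/64 + 185/1174 = -4111/64 + 185/1174 = -2407237/37568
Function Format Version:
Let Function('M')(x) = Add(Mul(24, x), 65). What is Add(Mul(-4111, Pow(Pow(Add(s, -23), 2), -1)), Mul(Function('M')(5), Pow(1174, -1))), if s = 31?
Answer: Rational(-2407237, 37568) ≈ -64.077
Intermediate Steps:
Function('M')(x) = Add(65, Mul(24, x))
Add(Mul(-4111, Pow(Pow(Add(s, -23), 2), -1)), Mul(Function('M')(5), Pow(1174, -1))) = Add(Mul(-4111, Pow(Pow(Add(31, -23), 2), -1)), Mul(Add(65, Mul(24, 5)), Pow(1174, -1))) = Add(Mul(-4111, Pow(Pow(8, 2), -1)), Mul(Add(65, 120), Rational(1, 1174))) = Add(Mul(-4111, Pow(64, -1)), Mul(185, Rational(1, 1174))) = Add(Mul(-4111, Rational(1, 64)), Rational(185, 1174)) = Add(Rational(-4111, 64), Rational(185, 1174)) = Rational(-2407237, 37568)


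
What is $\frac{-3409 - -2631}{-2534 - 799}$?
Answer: $\frac{778}{3333} \approx 0.23342$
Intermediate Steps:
$\frac{-3409 - -2631}{-2534 - 799} = \frac{-3409 + 2631}{-2534 - 799} = - \frac{778}{-3333} = \left(-778\right) \left(- \frac{1}{3333}\right) = \frac{778}{3333}$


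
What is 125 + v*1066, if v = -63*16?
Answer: -1074403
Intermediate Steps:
v = -1008
125 + v*1066 = 125 - 1008*1066 = 125 - 1074528 = -1074403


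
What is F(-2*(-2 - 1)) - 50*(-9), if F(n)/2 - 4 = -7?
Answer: 444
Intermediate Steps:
F(n) = -6 (F(n) = 8 + 2*(-7) = 8 - 14 = -6)
F(-2*(-2 - 1)) - 50*(-9) = -6 - 50*(-9) = -6 + 450 = 444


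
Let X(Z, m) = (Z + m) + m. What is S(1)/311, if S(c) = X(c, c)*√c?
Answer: 3/311 ≈ 0.0096463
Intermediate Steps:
X(Z, m) = Z + 2*m
S(c) = 3*c^(3/2) (S(c) = (c + 2*c)*√c = (3*c)*√c = 3*c^(3/2))
S(1)/311 = (3*1^(3/2))/311 = (3*1)*(1/311) = 3*(1/311) = 3/311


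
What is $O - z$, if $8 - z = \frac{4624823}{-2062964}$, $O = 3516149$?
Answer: $\frac{7253667677101}{2062964} \approx 3.5161 \cdot 10^{6}$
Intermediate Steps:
$z = \frac{21128535}{2062964}$ ($z = 8 - \frac{4624823}{-2062964} = 8 - 4624823 \left(- \frac{1}{2062964}\right) = 8 - - \frac{4624823}{2062964} = 8 + \frac{4624823}{2062964} = \frac{21128535}{2062964} \approx 10.242$)
$O - z = 3516149 - \frac{21128535}{2062964} = \frac{7253667677101}{2062964}$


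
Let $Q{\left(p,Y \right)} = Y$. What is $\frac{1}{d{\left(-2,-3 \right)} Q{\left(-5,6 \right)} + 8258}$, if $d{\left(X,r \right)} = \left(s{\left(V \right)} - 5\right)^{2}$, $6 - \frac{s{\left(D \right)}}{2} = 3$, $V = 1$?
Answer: $\frac{1}{8264} \approx 0.00012101$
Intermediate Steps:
$s{\left(D \right)} = 6$ ($s{\left(D \right)} = 12 - 6 = 6$)
$d{\left(X,r \right)} = 1$ ($d{\left(X,r \right)} = \left(6 - 5\right)^{2} = 1^{2} = 1$)
$\frac{1}{d{\left(-2,-3 \right)} Q{\left(-5,6 \right)} + 8258} = \frac{1}{1 \cdot 6 + 8258} = \frac{1}{6 + 8258} = \frac{1}{8264}$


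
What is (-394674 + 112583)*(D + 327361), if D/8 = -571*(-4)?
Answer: -97499958603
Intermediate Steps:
D = 18272 (D = 8*(-571*(-4)) = 8*2284 = 18272)
(-394674 + 112583)*(D + 327361) = (-394674 + 112583)*(18272 + 327361) = -282091*345633 = -97499958603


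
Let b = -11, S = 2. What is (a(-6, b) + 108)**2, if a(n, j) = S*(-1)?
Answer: 11236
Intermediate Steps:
a(n, j) = -2 (a(n, j) = 2*(-1) = -2)
(a(-6, b) + 108)**2 = (-2 + 108)**2 = 106**2 = 11236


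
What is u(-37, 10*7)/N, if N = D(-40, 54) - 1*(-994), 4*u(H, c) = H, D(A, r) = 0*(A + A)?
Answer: -37/3976 ≈ -0.0093058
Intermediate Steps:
D(A, r) = 0 (D(A, r) = 0*(2*A) = 0)
u(H, c) = H/4
N = 994 (N = 0 - 1*(-994) = 0 + 994 = 994)
u(-37, 10*7)/N = ((¼)*(-37))/994 = -37/4*1/994 = -37/3976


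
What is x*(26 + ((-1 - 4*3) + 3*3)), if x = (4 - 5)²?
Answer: 22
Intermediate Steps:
x = 1 (x = (-1)² = 1)
x*(26 + ((-1 - 4*3) + 3*3)) = 1*(26 + ((-1 - 4*3) + 3*3)) = 1*(26 + ((-1 - 12) + 9)) = 1*(26 + (-13 + 9)) = 1*(26 - 4) = 1*22 = 22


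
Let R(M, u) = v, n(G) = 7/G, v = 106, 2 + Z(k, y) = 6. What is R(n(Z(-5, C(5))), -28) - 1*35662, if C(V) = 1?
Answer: -35556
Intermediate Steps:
Z(k, y) = 4 (Z(k, y) = -2 + 6 = 4)
R(M, u) = 106
R(n(Z(-5, C(5))), -28) - 1*35662 = 106 - 1*35662 = 106 - 35662 = -35556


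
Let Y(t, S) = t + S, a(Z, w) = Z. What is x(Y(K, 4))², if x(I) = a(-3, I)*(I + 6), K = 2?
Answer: 1296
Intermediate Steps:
Y(t, S) = S + t
x(I) = -18 - 3*I (x(I) = -3*(I + 6) = -3*(6 + I) = -18 - 3*I)
x(Y(K, 4))² = (-18 - 3*(4 + 2))² = (-18 - 3*6)² = (-18 - 18)² = (-36)² = 1296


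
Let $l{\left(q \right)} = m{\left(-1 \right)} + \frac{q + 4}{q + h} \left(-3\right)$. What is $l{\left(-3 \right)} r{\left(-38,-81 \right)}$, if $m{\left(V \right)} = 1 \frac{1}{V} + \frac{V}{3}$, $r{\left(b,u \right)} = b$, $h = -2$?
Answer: $\frac{418}{15} \approx 27.867$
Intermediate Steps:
$m{\left(V \right)} = \frac{1}{V} + \frac{V}{3}$ ($m{\left(V \right)} = \frac{1}{V} + V \frac{1}{3} = \frac{1}{V} + \frac{V}{3}$)
$l{\left(q \right)} = - \frac{4}{3} - \frac{3 \left(4 + q\right)}{-2 + q}$ ($l{\left(q \right)} = \left(\frac{1}{-1} + \frac{1}{3} \left(-1\right)\right) + \frac{q + 4}{q - 2} \left(-3\right) = \left(-1 - \frac{1}{3}\right) + \frac{4 + q}{-2 + q} \left(-3\right) = - \frac{4}{3} + \frac{4 + q}{-2 + q} \left(-3\right) = - \frac{4}{3} - \frac{3 \left(4 + q\right)}{-2 + q}$)
$l{\left(-3 \right)} r{\left(-38,-81 \right)} = \frac{-28 - -39}{3 \left(-2 - 3\right)} \left(-38\right) = \frac{-28 + 39}{3 \left(-5\right)} \left(-38\right) = \frac{1}{3} \left(- \frac{1}{5}\right) 11 \left(-38\right) = \left(- \frac{11}{15}\right) \left(-38\right) = \frac{418}{15}$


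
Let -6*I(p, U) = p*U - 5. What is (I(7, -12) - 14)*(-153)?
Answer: -255/2 ≈ -127.50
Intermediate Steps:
I(p, U) = 5/6 - U*p/6 (I(p, U) = -(p*U - 5)/6 = -(U*p - 5)/6 = -(-5 + U*p)/6 = 5/6 - U*p/6)
(I(7, -12) - 14)*(-153) = ((5/6 - 1/6*(-12)*7) - 14)*(-153) = ((5/6 + 14) - 14)*(-153) = (89/6 - 14)*(-153) = (5/6)*(-153) = -255/2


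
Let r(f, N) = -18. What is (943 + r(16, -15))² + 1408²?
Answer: 2838089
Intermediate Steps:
(943 + r(16, -15))² + 1408² = (943 - 18)² + 1408² = 925² + 1982464 = 855625 + 1982464 = 2838089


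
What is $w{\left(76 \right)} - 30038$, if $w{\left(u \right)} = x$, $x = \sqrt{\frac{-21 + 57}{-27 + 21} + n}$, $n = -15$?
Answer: $-30038 + i \sqrt{21} \approx -30038.0 + 4.5826 i$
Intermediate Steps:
$x = i \sqrt{21}$ ($x = \sqrt{\frac{-21 + 57}{-27 + 21} - 15} = \sqrt{\frac{36}{-6} - 15} = \sqrt{36 \left(- \frac{1}{6}\right) - 15} = \sqrt{-6 - 15} = \sqrt{-21} = i \sqrt{21} \approx 4.5826 i$)
$w{\left(u \right)} = i \sqrt{21}$
$w{\left(76 \right)} - 30038 = i \sqrt{21} - 30038 = -30038 + i \sqrt{21}$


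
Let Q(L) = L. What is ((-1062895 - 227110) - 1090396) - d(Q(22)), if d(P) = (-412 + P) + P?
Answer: -2380033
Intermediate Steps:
d(P) = -412 + 2*P
((-1062895 - 227110) - 1090396) - d(Q(22)) = ((-1062895 - 227110) - 1090396) - (-412 + 2*22) = (-1290005 - 1090396) - (-412 + 44) = -2380401 - 1*(-368) = -2380401 + 368 = -2380033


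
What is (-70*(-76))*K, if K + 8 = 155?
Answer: 782040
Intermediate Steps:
K = 147 (K = -8 + 155 = 147)
(-70*(-76))*K = -70*(-76)*147 = 5320*147 = 782040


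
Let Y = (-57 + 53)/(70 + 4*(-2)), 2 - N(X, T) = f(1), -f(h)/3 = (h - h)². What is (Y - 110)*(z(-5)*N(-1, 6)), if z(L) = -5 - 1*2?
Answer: 47768/31 ≈ 1540.9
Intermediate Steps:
f(h) = 0 (f(h) = -3*(h - h)² = -3*0² = -3*0 = 0)
N(X, T) = 2 (N(X, T) = 2 - 1*0 = 2 + 0 = 2)
z(L) = -7 (z(L) = -5 - 2 = -7)
Y = -2/31 (Y = -4/(70 - 8) = -4/62 = -4*1/62 = -2/31 ≈ -0.064516)
(Y - 110)*(z(-5)*N(-1, 6)) = (-2/31 - 110)*(-7*2) = -3412/31*(-14) = 47768/31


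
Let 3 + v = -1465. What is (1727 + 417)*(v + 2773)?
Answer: 2797920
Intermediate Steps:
v = -1468 (v = -3 - 1465 = -1468)
(1727 + 417)*(v + 2773) = (1727 + 417)*(-1468 + 2773) = 2144*1305 = 2797920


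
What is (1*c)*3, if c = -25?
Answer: -75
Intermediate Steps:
(1*c)*3 = (1*(-25))*3 = -25*3 = -75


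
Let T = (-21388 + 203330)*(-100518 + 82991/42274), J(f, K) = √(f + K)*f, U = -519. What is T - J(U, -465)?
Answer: -386555332397711/21137 + 1038*I*√246 ≈ -1.8288e+10 + 16280.0*I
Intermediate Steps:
J(f, K) = f*√(K + f) (J(f, K) = √(K + f)*f = f*√(K + f))
T = -386555332397711/21137 (T = 181942*(-100518 + 82991*(1/42274)) = 181942*(-100518 + 82991/42274) = 181942*(-4249214941/42274) = -386555332397711/21137 ≈ -1.8288e+10)
T - J(U, -465) = -386555332397711/21137 - (-519)*√(-465 - 519) = -386555332397711/21137 - (-519)*√(-984) = -386555332397711/21137 - (-519)*2*I*√246 = -386555332397711/21137 - (-1038)*I*√246 = -386555332397711/21137 + 1038*I*√246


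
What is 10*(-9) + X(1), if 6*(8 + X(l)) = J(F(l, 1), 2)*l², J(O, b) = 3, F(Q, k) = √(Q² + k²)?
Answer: -195/2 ≈ -97.500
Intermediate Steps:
X(l) = -8 + l²/2 (X(l) = -8 + (3*l²)/6 = -8 + l²/2)
10*(-9) + X(1) = 10*(-9) + (-8 + (½)*1²) = -90 + (-8 + (½)*1) = -90 + (-8 + ½) = -90 - 15/2 = -195/2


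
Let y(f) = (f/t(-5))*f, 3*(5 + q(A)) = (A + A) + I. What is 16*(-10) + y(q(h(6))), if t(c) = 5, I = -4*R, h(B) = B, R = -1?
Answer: -7199/45 ≈ -159.98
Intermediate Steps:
I = 4 (I = -4*(-1) = 4)
q(A) = -11/3 + 2*A/3 (q(A) = -5 + ((A + A) + 4)/3 = -5 + (2*A + 4)/3 = -5 + (4 + 2*A)/3 = -5 + (4/3 + 2*A/3) = -11/3 + 2*A/3)
y(f) = f²/5 (y(f) = (f/5)*f = f²/5)
16*(-10) + y(q(h(6))) = 16*(-10) + (-11/3 + (⅔)*6)²/5 = -160 + (-11/3 + 4)²/5 = -160 + (⅓)²/5 = -160 + (⅕)*(⅑) = -160 + 1/45 = -7199/45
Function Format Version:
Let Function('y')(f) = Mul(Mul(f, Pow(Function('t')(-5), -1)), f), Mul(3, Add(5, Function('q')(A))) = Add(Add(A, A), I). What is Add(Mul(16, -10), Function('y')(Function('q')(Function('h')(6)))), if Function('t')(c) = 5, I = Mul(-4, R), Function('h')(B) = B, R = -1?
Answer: Rational(-7199, 45) ≈ -159.98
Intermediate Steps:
I = 4 (I = Mul(-4, -1) = 4)
Function('q')(A) = Add(Rational(-11, 3), Mul(Rational(2, 3), A)) (Function('q')(A) = Add(-5, Mul(Rational(1, 3), Add(Add(A, A), 4))) = Add(-5, Mul(Rational(1, 3), Add(Mul(2, A), 4))) = Add(-5, Mul(Rational(1, 3), Add(4, Mul(2, A)))) = Add(-5, Add(Rational(4, 3), Mul(Rational(2, 3), A))) = Add(Rational(-11, 3), Mul(Rational(2, 3), A)))
Function('y')(f) = Mul(Rational(1, 5), Pow(f, 2)) (Function('y')(f) = Mul(Mul(f, Pow(5, -1)), f) = Mul(Mul(f, Rational(1, 5)), f) = Mul(Mul(Rational(1, 5), f), f) = Mul(Rational(1, 5), Pow(f, 2)))
Add(Mul(16, -10), Function('y')(Function('q')(Function('h')(6)))) = Add(Mul(16, -10), Mul(Rational(1, 5), Pow(Add(Rational(-11, 3), Mul(Rational(2, 3), 6)), 2))) = Add(-160, Mul(Rational(1, 5), Pow(Add(Rational(-11, 3), 4), 2))) = Add(-160, Mul(Rational(1, 5), Pow(Rational(1, 3), 2))) = Add(-160, Mul(Rational(1, 5), Rational(1, 9))) = Add(-160, Rational(1, 45)) = Rational(-7199, 45)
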